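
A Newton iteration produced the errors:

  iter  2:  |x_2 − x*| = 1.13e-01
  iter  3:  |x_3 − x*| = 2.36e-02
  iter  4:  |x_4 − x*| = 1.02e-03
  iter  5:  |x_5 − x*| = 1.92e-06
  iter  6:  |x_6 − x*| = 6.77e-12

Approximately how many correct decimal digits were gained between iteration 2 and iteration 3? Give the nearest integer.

1

Digits gained ≈ log₁₀(|x_2 − x*|/|x_3 − x*|) = log₁₀(1.13e-01/2.36e-02) = log₁₀(4.78814) ≈ 0.680.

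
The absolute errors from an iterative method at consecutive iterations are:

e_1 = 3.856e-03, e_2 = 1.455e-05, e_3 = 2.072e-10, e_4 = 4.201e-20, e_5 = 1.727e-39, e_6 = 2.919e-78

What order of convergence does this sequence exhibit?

Consecutive ratios: e_6/e_5 = 2.919e-78/1.727e-39 = 1.69021e-39, e_5/e_4 = 1.727e-39/4.201e-20 = 4.11093e-20.
p ≈ ln(1.69021e-39)/ln(4.11093e-20) = -89.2760/-44.6381 ≈ 2.00.
So the convergence is quadratic (order 2).

2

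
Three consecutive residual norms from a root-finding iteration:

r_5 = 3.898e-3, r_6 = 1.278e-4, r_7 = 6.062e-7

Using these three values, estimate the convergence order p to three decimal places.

p ≈ ln(r_7/r_6) / ln(r_6/r_5)
  = ln(6.062e-7/1.278e-4) / ln(1.278e-4/3.898e-3)
  = ln(0.00474335) / ln(0.032786)
  = -5.351012 / -3.417754 ≈ 1.565652

1.566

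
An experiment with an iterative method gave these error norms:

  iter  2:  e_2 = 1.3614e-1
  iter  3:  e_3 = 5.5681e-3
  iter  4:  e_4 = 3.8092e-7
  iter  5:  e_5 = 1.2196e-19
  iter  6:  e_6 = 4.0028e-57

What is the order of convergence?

3

Consecutive ratios: e_6/e_5 = 4.0028e-57/1.2196e-19 = 3.28206e-38, e_5/e_4 = 1.2196e-19/3.8092e-7 = 3.20172e-13.
p ≈ ln(3.28206e-38)/ln(3.20172e-13) = -86.3098/-28.7699 ≈ 3.00.
So the convergence is cubic (order 3).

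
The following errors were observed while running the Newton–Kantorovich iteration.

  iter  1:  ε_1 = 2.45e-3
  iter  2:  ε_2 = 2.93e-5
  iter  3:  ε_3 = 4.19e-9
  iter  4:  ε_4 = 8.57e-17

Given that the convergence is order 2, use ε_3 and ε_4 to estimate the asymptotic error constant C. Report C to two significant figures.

4.9

C ≈ ε_4 / ε_3^2
  = 8.57e-17 / (4.19e-9)^2
  = 8.57e-17 / 1.75561e-17 ≈ 4.8815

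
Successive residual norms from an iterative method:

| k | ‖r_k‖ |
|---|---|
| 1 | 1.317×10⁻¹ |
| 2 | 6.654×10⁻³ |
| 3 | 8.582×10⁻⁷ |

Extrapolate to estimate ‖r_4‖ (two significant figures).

First estimate the order: p ≈ ln(‖r_3‖/‖r_2‖) / ln(‖r_2‖/‖r_1‖) = ln(8.582×10⁻⁷/6.654×10⁻³)/ln(6.654×10⁻³/1.317×10⁻¹) = ln(0.000128975)/ln(0.0505239) ≈ 3.0000.
Then ‖r_4‖ ≈ ‖r_3‖·(‖r_3‖/‖r_2‖)^p = 8.582×10⁻⁷·(0.000128975)^3.0000 = 8.582×10⁻⁷·2.14544e-12 ≈ 1.841e-18.

1.8e-18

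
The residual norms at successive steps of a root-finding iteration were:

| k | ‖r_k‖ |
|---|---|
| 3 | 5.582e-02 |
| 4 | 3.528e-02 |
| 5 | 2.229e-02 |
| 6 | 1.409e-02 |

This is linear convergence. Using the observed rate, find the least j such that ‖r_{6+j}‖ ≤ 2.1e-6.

Rate ρ ≈ ‖r_6‖/‖r_5‖ = 1.409e-02/2.229e-02 = 0.6321.
After j more steps, ‖r_{6+j}‖ ≈ 1.409e-02·ρ^j; need ρ^j ≤ 2.1e-6/1.409e-02 = 0.000149042.
j ≥ ln(0.000149042)/ln(0.6321) = -8.8113/-0.45871 = 19.209.
So 20 more iterations are needed.

20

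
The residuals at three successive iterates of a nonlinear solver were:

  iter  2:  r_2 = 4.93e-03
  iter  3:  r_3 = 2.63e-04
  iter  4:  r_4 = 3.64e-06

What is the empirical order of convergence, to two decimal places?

p ≈ ln(r_4/r_3) / ln(r_3/r_2)
  = ln(3.64e-06/2.63e-04) / ln(2.63e-04/4.93e-03)
  = ln(0.0138403) / ln(0.0533469)
  = -4.28017 / -2.93094 ≈ 1.46034

1.46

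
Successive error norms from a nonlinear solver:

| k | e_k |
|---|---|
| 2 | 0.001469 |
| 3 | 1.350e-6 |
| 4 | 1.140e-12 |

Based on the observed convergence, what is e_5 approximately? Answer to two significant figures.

First estimate the order: p ≈ ln(e_4/e_3) / ln(e_3/e_2) = ln(1.140e-12/1.350e-6)/ln(1.350e-6/0.001469) = ln(8.44444e-07)/ln(0.000918993) ≈ 2.0000.
Then e_5 ≈ e_4·(e_4/e_3)^p = 1.140e-12·(8.44444e-07)^2.0000 = 1.140e-12·7.13086e-13 ≈ 8.129e-25.

8.1e-25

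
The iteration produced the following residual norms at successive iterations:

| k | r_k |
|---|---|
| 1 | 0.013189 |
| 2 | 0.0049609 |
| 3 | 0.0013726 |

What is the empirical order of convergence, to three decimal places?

1.314

p ≈ ln(r_3/r_2) / ln(r_2/r_1)
  = ln(0.0013726/0.0049609) / ln(0.0049609/0.013189)
  = ln(0.276684) / ln(0.376139)
  = -1.284879 / -0.977797 ≈ 1.314055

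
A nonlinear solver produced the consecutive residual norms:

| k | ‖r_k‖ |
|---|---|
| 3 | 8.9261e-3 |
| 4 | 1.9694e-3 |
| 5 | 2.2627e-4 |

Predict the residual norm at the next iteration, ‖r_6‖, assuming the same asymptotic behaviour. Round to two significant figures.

1.0e-5

First estimate the order: p ≈ ln(‖r_5‖/‖r_4‖) / ln(‖r_4‖/‖r_3‖) = ln(2.2627e-4/1.9694e-3)/ln(1.9694e-3/8.9261e-3) = ln(0.114893)/ln(0.220634) ≈ 1.4318.
Then ‖r_6‖ ≈ ‖r_5‖·(‖r_5‖/‖r_4‖)^p = 2.2627e-4·(0.114893)^1.4318 = 2.2627e-4·0.0451365 ≈ 1.021e-05.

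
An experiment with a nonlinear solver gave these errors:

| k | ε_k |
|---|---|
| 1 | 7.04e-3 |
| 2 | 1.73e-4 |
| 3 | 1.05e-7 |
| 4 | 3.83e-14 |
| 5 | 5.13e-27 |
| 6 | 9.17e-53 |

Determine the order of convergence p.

2

Consecutive ratios: ε_6/ε_5 = 9.17e-53/5.13e-27 = 1.78752e-26, ε_5/ε_4 = 5.13e-27/3.83e-14 = 1.33943e-13.
p ≈ ln(1.78752e-26)/ln(1.33943e-13) = -59.2864/-29.6414 ≈ 2.00.
So the convergence is quadratic (order 2).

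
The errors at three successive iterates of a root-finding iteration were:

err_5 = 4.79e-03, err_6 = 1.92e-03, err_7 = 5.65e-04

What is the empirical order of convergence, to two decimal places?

p ≈ ln(err_7/err_6) / ln(err_6/err_5)
  = ln(5.65e-04/1.92e-03) / ln(1.92e-03/4.79e-03)
  = ln(0.294271) / ln(0.400835)
  = -1.22325 / -0.91421 ≈ 1.33804

1.34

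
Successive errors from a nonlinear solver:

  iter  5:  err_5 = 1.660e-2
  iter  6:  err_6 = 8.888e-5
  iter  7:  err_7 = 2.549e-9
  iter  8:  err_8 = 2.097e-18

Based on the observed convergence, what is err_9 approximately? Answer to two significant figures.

1.4e-36

First estimate the order: p ≈ ln(err_8/err_7) / ln(err_7/err_6) = ln(2.097e-18/2.549e-9)/ln(2.549e-9/8.888e-5) = ln(8.22676e-10)/ln(2.86791e-05) ≈ 2.0000.
Then err_9 ≈ err_8·(err_8/err_7)^p = 2.097e-18·(8.22676e-10)^2.0000 = 2.097e-18·6.76796e-19 ≈ 1.419e-36.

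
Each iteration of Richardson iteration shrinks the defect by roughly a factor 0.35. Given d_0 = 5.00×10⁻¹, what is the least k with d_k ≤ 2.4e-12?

25

After k steps, d_k ≈ 5.00×10⁻¹·0.35^k.
Need 0.35^k ≤ 2.4e-12/5.00×10⁻¹ = 4.8e-12.
k ≥ ln(4.8e-12)/ln(0.35) = -26.0624/-1.04982 = 24.826.
Smallest integer k = 25.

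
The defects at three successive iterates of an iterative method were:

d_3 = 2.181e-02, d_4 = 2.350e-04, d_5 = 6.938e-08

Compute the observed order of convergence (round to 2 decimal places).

1.79

p ≈ ln(d_5/d_4) / ln(d_4/d_3)
  = ln(6.938e-08/2.350e-04) / ln(2.350e-04/2.181e-02)
  = ln(0.000295234) / ln(0.0107749)
  = -8.12774 / -4.53054 ≈ 1.79399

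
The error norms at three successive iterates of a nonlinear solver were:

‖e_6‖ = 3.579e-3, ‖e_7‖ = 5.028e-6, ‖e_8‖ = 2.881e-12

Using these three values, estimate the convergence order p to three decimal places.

p ≈ ln(‖e_8‖/‖e_7‖) / ln(‖e_7‖/‖e_6‖)
  = ln(2.881e-12/5.028e-6) / ln(5.028e-6/3.579e-3)
  = ln(5.72991e-07) / ln(0.00140486)
  = -14.372396 / -6.567818 ≈ 2.188306

2.188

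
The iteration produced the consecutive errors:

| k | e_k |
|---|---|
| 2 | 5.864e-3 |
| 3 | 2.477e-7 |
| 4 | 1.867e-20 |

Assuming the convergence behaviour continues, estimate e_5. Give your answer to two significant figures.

8.0e-60

First estimate the order: p ≈ ln(e_4/e_3) / ln(e_3/e_2) = ln(1.867e-20/2.477e-7)/ln(2.477e-7/5.864e-3) = ln(7.53734e-14)/ln(4.22408e-05) ≈ 3.0000.
Then e_5 ≈ e_4·(e_4/e_3)^p = 1.867e-20·(7.53734e-14)^3.0000 = 1.867e-20·4.28208e-40 ≈ 7.995e-60.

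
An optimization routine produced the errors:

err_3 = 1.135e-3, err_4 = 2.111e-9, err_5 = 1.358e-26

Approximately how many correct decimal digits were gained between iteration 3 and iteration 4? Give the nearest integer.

Digits gained ≈ log₁₀(err_3/err_4) = log₁₀(1.135e-3/2.111e-9) = log₁₀(537660) ≈ 5.731.

6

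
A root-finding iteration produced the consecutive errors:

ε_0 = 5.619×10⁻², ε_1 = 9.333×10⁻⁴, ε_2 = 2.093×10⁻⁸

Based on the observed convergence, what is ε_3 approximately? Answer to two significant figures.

First estimate the order: p ≈ ln(ε_2/ε_1) / ln(ε_1/ε_0) = ln(2.093×10⁻⁸/9.333×10⁻⁴)/ln(9.333×10⁻⁴/5.619×10⁻²) = ln(2.24258e-05)/ln(0.0166097) ≈ 2.6125.
Then ε_3 ≈ ε_2·(ε_2/ε_1)^p = 2.093×10⁻⁸·(2.24258e-05)^2.6125 = 2.093×10⁻⁸·7.14215e-13 ≈ 1.495e-20.

1.5e-20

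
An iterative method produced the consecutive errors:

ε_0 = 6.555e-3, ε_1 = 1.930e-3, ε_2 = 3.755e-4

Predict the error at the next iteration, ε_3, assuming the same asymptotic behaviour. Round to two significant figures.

4.2e-5

First estimate the order: p ≈ ln(ε_2/ε_1) / ln(ε_1/ε_0) = ln(3.755e-4/1.930e-3)/ln(1.930e-3/6.555e-3) = ln(0.19456)/ln(0.294432) ≈ 1.3388.
Then ε_3 ≈ ε_2·(ε_2/ε_1)^p = 3.755e-4·(0.19456)^1.3388 = 3.755e-4·0.111734 ≈ 4.196e-05.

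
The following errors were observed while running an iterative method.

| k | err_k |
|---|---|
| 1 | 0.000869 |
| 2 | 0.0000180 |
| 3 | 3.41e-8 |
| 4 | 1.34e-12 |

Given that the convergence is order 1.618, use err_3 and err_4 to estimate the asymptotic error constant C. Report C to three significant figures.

1.62

C ≈ err_4 / err_3^1.618
  = 1.34e-12 / (3.41e-8)^1.618
  = 1.34e-12 / 8.27936e-13 ≈ 1.6185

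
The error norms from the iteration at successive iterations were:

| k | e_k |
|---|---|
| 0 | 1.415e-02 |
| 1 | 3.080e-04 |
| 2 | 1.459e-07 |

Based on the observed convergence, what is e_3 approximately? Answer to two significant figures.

First estimate the order: p ≈ ln(e_2/e_1) / ln(e_1/e_0) = ln(1.459e-07/3.080e-04)/ln(3.080e-04/1.415e-02) = ln(0.000473701)/ln(0.0217668) ≈ 2.0001.
Then e_3 ≈ e_2·(e_2/e_1)^p = 1.459e-07·(0.000473701)^2.0001 = 1.459e-07·2.24221e-07 ≈ 3.271e-14.

3.3e-14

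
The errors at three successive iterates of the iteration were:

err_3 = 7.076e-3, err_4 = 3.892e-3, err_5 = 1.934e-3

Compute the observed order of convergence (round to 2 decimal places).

1.17

p ≈ ln(err_5/err_4) / ln(err_4/err_3)
  = ln(1.934e-3/3.892e-3) / ln(3.892e-3/7.076e-3)
  = ln(0.496917) / ln(0.550028)
  = -0.69933 / -0.59779 ≈ 1.16986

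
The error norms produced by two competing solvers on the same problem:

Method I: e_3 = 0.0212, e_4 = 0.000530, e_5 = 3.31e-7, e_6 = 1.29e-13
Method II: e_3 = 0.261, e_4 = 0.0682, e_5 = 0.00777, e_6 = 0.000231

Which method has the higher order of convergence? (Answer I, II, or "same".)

Method I: p ≈ ln(1.29e-13/3.31e-7)/ln(3.31e-7/0.000530) ≈ 2.00.
Method II: p ≈ ln(0.000231/0.00777)/ln(0.00777/0.0682) ≈ 1.62.
Method I has the higher order (≈2.0 vs ≈1.6).

I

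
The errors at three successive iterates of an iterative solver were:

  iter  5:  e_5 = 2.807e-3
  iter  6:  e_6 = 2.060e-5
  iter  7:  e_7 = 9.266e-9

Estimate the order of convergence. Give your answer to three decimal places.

1.568

p ≈ ln(e_7/e_6) / ln(e_6/e_5)
  = ln(9.266e-9/2.060e-5) / ln(2.060e-5/2.807e-3)
  = ln(0.000449806) / ln(0.0073388)
  = -7.706694 / -4.914580 ≈ 1.568129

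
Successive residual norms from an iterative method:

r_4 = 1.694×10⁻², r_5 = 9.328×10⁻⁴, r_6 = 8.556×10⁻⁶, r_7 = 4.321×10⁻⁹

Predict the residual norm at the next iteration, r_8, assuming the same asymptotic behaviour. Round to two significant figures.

First estimate the order: p ≈ ln(r_7/r_6) / ln(r_6/r_5) = ln(4.321×10⁻⁹/8.556×10⁻⁶)/ln(8.556×10⁻⁶/9.328×10⁻⁴) = ln(0.000505026)/ln(0.00917238) ≈ 1.6180.
Then r_8 ≈ r_7·(r_7/r_6)^p = 4.321×10⁻⁹·(0.000505026)^1.6180 = 4.321×10⁻⁹·4.63406e-06 ≈ 2.002e-14.

2.0e-14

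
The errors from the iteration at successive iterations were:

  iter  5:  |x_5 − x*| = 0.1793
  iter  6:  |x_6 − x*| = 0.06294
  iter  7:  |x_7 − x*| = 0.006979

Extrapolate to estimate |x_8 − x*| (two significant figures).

First estimate the order: p ≈ ln(|x_7 − x*|/|x_6 − x*|) / ln(|x_6 − x*|/|x_5 − x*|) = ln(0.006979/0.06294)/ln(0.06294/0.1793) = ln(0.110883)/ln(0.351032) ≈ 2.1008.
Then |x_8 − x*| ≈ |x_7 − x*|·(|x_7 − x*|/|x_6 − x*|)^p = 0.006979·(0.110883)^2.1008 = 0.006979·0.00985037 ≈ 6.875e-05.

6.9e-5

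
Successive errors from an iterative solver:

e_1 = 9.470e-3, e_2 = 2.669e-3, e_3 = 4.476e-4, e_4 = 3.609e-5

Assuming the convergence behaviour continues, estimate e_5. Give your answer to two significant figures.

1.0e-6

First estimate the order: p ≈ ln(e_4/e_3) / ln(e_3/e_2) = ln(3.609e-5/4.476e-4)/ln(4.476e-4/2.669e-3) = ln(0.08063)/ln(0.167703) ≈ 1.4101.
Then e_5 ≈ e_4·(e_4/e_3)^p = 3.609e-5·(0.08063)^1.4101 = 3.609e-5·0.0287112 ≈ 1.036e-06.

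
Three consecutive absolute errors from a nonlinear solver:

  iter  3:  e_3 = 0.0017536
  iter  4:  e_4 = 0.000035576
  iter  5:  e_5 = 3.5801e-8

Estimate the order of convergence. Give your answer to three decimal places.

p ≈ ln(e_5/e_4) / ln(e_4/e_3)
  = ln(3.5801e-8/0.000035576) / ln(0.000035576/0.0017536)
  = ln(0.00100632) / ln(0.0202874)
  = -6.901455 / -3.897755 ≈ 1.770623

1.771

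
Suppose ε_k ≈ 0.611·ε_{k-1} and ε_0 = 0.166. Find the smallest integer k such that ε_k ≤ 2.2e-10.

After k steps, ε_k ≈ 0.166·0.611^k.
Need 0.611^k ≤ 2.2e-10/0.166 = 1.3253e-09.
k ≥ ln(1.3253e-09)/ln(0.611) = -20.4416/-0.49266 = 41.492.
Smallest integer k = 42.

42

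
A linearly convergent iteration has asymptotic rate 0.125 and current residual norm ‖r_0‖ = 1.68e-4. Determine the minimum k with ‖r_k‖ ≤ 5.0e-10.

7

After k steps, ‖r_k‖ ≈ 1.68e-4·0.125^k.
Need 0.125^k ≤ 5.0e-10/1.68e-4 = 2.97619e-06.
k ≥ ln(2.97619e-06)/ln(0.125) = -12.7249/-2.07944 = 6.119.
Smallest integer k = 7.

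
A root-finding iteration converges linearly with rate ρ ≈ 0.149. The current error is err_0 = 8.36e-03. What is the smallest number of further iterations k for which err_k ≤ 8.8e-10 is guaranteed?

After k steps, err_k ≈ 8.36e-03·0.149^k.
Need 0.149^k ≤ 8.8e-10/8.36e-03 = 1.05263e-07.
k ≥ ln(1.05263e-07)/ln(0.149) = -16.0668/-1.90381 = 8.439.
Smallest integer k = 9.

9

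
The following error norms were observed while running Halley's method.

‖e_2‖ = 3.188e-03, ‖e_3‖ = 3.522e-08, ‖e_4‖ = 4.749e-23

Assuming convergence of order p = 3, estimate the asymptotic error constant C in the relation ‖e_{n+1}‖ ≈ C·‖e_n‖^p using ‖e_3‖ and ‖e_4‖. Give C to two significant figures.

C ≈ ‖e_4‖ / ‖e_3‖^3
  = 4.749e-23 / (3.522e-08)^3
  = 4.749e-23 / 4.36886e-23 ≈ 1.087

1.1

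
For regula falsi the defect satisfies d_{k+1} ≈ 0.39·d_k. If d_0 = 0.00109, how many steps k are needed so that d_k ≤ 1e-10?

After k steps, d_k ≈ 0.00109·0.39^k.
Need 0.39^k ≤ 1e-10/0.00109 = 9.17431e-08.
k ≥ ln(9.17431e-08)/ln(0.39) = -16.2043/-0.94161 = 17.209.
Smallest integer k = 18.

18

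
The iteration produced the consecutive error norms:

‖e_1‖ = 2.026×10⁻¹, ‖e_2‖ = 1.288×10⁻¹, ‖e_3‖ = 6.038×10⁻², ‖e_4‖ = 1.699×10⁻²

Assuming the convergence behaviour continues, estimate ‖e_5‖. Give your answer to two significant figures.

First estimate the order: p ≈ ln(‖e_4‖/‖e_3‖) / ln(‖e_3‖/‖e_2‖) = ln(1.699×10⁻²/6.038×10⁻²)/ln(6.038×10⁻²/1.288×10⁻¹) = ln(0.281385)/ln(0.468789) ≈ 1.6737.
Then ‖e_5‖ ≈ ‖e_4‖·(‖e_4‖/‖e_3‖)^p = 1.699×10⁻²·(0.281385)^1.6737 = 1.699×10⁻²·0.119755 ≈ 0.002035.

2.0e-3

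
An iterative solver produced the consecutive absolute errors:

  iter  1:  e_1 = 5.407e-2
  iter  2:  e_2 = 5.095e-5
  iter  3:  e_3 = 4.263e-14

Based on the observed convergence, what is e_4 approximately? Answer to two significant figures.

First estimate the order: p ≈ ln(e_3/e_2) / ln(e_2/e_1) = ln(4.263e-14/5.095e-5)/ln(5.095e-5/5.407e-2) = ln(8.36703e-10)/ln(0.000942297) ≈ 3.0000.
Then e_4 ≈ e_3·(e_3/e_2)^p = 4.263e-14·(8.36703e-10)^3.0000 = 4.263e-14·5.85752e-28 ≈ 2.497e-41.

2.5e-41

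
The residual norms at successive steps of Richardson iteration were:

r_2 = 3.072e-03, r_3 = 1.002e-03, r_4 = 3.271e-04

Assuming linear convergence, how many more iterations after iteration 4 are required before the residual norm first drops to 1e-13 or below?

20

Rate ρ ≈ r_4/r_3 = 3.271e-04/1.002e-03 = 0.3264.
After j more steps, r_{4+j} ≈ 3.271e-04·ρ^j; need ρ^j ≤ 1e-13/3.271e-04 = 3.05717e-10.
j ≥ ln(3.05717e-10)/ln(0.3264) = -21.9084/-1.11963 = 19.568.
So 20 more iterations are needed.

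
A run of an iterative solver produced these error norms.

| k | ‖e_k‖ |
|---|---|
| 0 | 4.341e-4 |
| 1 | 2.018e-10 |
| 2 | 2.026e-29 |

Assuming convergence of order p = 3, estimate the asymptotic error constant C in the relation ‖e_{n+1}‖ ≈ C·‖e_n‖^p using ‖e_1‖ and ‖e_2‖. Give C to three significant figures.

C ≈ ‖e_2‖ / ‖e_1‖^3
  = 2.026e-29 / (2.018e-10)^3
  = 2.026e-29 / 8.21795e-30 ≈ 2.4653

2.47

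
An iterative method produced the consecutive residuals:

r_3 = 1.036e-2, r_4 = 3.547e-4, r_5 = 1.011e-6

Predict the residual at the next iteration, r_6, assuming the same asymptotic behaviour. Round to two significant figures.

3.8e-11

First estimate the order: p ≈ ln(r_5/r_4) / ln(r_4/r_3) = ln(1.011e-6/3.547e-4)/ln(3.547e-4/1.036e-2) = ln(0.0028503)/ln(0.0342375) ≈ 1.7367.
Then r_6 ≈ r_5·(r_5/r_4)^p = 1.011e-6·(0.0028503)^1.7367 = 1.011e-6·3.80109e-05 ≈ 3.843e-11.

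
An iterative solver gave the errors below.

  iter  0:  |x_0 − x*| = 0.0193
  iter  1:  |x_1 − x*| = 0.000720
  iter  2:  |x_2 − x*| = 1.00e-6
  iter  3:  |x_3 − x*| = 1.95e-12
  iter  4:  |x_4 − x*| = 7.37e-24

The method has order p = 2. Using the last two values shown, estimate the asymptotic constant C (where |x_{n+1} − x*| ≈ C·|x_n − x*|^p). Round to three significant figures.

1.94

C ≈ |x_4 − x*| / |x_3 − x*|^2
  = 7.37e-24 / (1.95e-12)^2
  = 7.37e-24 / 3.8025e-24 ≈ 1.9382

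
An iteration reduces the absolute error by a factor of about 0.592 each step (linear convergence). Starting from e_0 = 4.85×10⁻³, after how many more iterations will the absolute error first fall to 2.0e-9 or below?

After k steps, e_k ≈ 4.85×10⁻³·0.592^k.
Need 0.592^k ≤ 2.0e-9/4.85×10⁻³ = 4.12371e-07.
k ≥ ln(4.12371e-07)/ln(0.592) = -14.7013/-0.52425 = 28.043.
Smallest integer k = 29.

29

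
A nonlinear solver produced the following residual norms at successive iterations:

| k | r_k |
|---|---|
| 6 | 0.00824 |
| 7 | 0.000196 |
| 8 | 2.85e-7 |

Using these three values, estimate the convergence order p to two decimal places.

p ≈ ln(r_8/r_7) / ln(r_7/r_6)
  = ln(2.85e-7/0.000196) / ln(0.000196/0.00824)
  = ln(0.00145408) / ln(0.0237864)
  = -6.53338 / -3.73864 ≈ 1.74753

1.75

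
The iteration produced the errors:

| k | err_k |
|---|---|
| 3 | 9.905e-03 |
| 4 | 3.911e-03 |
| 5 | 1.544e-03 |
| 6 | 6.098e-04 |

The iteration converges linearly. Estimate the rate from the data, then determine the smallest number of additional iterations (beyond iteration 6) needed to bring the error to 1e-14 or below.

Rate ρ ≈ err_6/err_5 = 6.098e-04/1.544e-03 = 0.3949.
After j more steps, err_{6+j} ≈ 6.098e-04·ρ^j; need ρ^j ≤ 1e-14/6.098e-04 = 1.63988e-11.
j ≥ ln(1.63988e-11)/ln(0.3949) = -24.8338/-0.92912 = 26.728.
So 27 more iterations are needed.

27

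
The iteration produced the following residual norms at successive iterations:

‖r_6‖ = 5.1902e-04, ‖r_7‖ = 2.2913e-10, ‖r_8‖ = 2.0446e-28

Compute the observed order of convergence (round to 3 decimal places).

p ≈ ln(‖r_8‖/‖r_7‖) / ln(‖r_7‖/‖r_6‖)
  = ln(2.0446e-28/2.2913e-10) / ln(2.2913e-10/5.1902e-04)
  = ln(8.92332e-19) / ln(4.41467e-07)
  = -41.560449 / -14.633163 ≈ 2.840155

2.840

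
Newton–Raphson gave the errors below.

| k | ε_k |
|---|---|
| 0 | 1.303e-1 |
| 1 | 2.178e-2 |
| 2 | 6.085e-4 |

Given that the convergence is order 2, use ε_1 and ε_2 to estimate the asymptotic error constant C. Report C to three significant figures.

C ≈ ε_2 / ε_1^2
  = 6.085e-4 / (2.178e-2)^2
  = 6.085e-4 / 0.000474368 ≈ 1.2828

1.28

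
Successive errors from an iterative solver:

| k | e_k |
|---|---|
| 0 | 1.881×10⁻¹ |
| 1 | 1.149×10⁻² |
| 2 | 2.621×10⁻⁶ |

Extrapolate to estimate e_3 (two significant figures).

First estimate the order: p ≈ ln(e_2/e_1) / ln(e_1/e_0) = ln(2.621×10⁻⁶/1.149×10⁻²)/ln(1.149×10⁻²/1.881×10⁻¹) = ln(0.000228111)/ln(0.0610845) ≈ 2.9997.
Then e_3 ≈ e_2·(e_2/e_1)^p = 2.621×10⁻⁶·(0.000228111)^2.9997 = 2.621×10⁻⁶·1.18996e-11 ≈ 3.119e-17.

3.1e-17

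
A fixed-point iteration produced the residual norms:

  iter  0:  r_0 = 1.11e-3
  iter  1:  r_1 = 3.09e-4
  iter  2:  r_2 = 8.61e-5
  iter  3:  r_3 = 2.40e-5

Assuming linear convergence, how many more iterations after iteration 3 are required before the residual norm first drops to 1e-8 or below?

7

Rate ρ ≈ r_3/r_2 = 2.40e-5/8.61e-5 = 0.2787.
After j more steps, r_{3+j} ≈ 2.40e-5·ρ^j; need ρ^j ≤ 1e-8/2.40e-5 = 0.000416667.
j ≥ ln(0.000416667)/ln(0.2787) = -7.7832/-1.27762 = 6.092.
So 7 more iterations are needed.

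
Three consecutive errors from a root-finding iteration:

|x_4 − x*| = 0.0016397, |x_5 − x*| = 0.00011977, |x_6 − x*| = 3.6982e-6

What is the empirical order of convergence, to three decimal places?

1.329

p ≈ ln(|x_6 − x*|/|x_5 − x*|) / ln(|x_5 − x*|/|x_4 − x*|)
  = ln(3.6982e-6/0.00011977) / ln(0.00011977/0.0016397)
  = ln(0.0308775) / ln(0.0730438)
  = -3.477728 / -2.616696 ≈ 1.329053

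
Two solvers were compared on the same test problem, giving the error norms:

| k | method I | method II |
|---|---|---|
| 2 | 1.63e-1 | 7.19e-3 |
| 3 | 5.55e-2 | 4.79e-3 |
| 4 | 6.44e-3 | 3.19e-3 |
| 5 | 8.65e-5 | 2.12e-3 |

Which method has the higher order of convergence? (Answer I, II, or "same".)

Method I: p ≈ ln(8.65e-5/6.44e-3)/ln(6.44e-3/5.55e-2) ≈ 2.00.
Method II: p ≈ ln(2.12e-3/3.19e-3)/ln(3.19e-3/4.79e-3) ≈ 1.01.
Method I has the higher order (≈2.0 vs ≈1.0).

I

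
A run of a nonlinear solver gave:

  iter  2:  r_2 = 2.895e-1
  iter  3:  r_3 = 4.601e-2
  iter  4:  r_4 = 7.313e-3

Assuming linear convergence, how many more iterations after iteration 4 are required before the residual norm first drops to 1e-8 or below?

Rate ρ ≈ r_4/r_3 = 7.313e-3/4.601e-2 = 0.1589.
After j more steps, r_{4+j} ≈ 7.313e-3·ρ^j; need ρ^j ≤ 1e-8/7.313e-3 = 1.36743e-06.
j ≥ ln(1.36743e-06)/ln(0.1589) = -13.5026/-1.83948 = 7.340.
So 8 more iterations are needed.

8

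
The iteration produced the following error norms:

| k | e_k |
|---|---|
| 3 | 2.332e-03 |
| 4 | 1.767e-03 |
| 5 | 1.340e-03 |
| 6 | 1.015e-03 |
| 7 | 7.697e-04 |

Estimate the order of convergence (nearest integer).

Consecutive ratios: e_7/e_6 = 7.697e-04/1.015e-03 = 0.758325, e_6/e_5 = 1.015e-03/1.340e-03 = 0.757463.
p ≈ ln(0.758325)/ln(0.757463) = -0.2766/-0.2778 ≈ 1.00.
So the convergence is linear (order 1).

1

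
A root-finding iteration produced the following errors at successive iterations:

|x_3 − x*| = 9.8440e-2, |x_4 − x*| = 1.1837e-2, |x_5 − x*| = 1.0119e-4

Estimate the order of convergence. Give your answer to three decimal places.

p ≈ ln(|x_5 − x*|/|x_4 − x*|) / ln(|x_4 − x*|/|x_3 − x*|)
  = ln(1.0119e-4/1.1837e-2) / ln(1.1837e-2/9.8440e-2)
  = ln(0.00854862) / ln(0.120246)
  = -4.761985 / -2.118216 ≈ 2.248111

2.248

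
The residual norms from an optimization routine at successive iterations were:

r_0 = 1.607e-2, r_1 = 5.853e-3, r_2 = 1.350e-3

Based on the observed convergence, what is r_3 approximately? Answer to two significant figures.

1.6e-4

First estimate the order: p ≈ ln(r_2/r_1) / ln(r_1/r_0) = ln(1.350e-3/5.853e-3)/ln(5.853e-3/1.607e-2) = ln(0.230651)/ln(0.364219) ≈ 1.4523.
Then r_3 ≈ r_2·(r_2/r_1)^p = 1.350e-3·(0.230651)^1.4523 = 1.350e-3·0.118801 ≈ 0.0001604.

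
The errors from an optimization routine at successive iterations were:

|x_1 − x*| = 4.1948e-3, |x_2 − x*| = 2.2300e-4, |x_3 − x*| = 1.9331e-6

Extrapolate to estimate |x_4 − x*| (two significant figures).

8.9e-10

First estimate the order: p ≈ ln(|x_3 − x*|/|x_2 − x*|) / ln(|x_2 − x*|/|x_1 − x*|) = ln(1.9331e-6/2.2300e-4)/ln(2.2300e-4/4.1948e-3) = ln(0.00866861)/ln(0.0531611) ≈ 1.6180.
Then |x_4 − x*| ≈ |x_3 − x*|·(|x_3 − x*|/|x_2 − x*|)^p = 1.9331e-6·(0.00866861)^1.6180 = 1.9331e-6·0.000460895 ≈ 8.91e-10.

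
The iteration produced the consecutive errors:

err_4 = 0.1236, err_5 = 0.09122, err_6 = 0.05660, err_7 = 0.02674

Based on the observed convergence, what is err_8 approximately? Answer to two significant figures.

8.2e-3

First estimate the order: p ≈ ln(err_7/err_6) / ln(err_6/err_5) = ln(0.02674/0.05660)/ln(0.05660/0.09122) = ln(0.472438)/ln(0.620478) ≈ 1.5711.
Then err_8 ≈ err_7·(err_7/err_6)^p = 0.02674·(0.472438)^1.5711 = 0.02674·0.307867 ≈ 0.008232.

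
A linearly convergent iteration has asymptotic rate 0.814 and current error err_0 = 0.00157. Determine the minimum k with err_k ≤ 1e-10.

After k steps, err_k ≈ 0.00157·0.814^k.
Need 0.814^k ≤ 1e-10/0.00157 = 6.36943e-08.
k ≥ ln(6.36943e-08)/ln(0.814) = -16.5692/-0.20579 = 80.515.
Smallest integer k = 81.

81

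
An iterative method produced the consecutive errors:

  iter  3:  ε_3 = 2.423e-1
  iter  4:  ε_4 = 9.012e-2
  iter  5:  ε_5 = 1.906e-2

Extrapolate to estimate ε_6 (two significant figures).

1.7e-3

First estimate the order: p ≈ ln(ε_5/ε_4) / ln(ε_4/ε_3) = ln(1.906e-2/9.012e-2)/ln(9.012e-2/2.423e-1) = ln(0.211496)/ln(0.371936) ≈ 1.5708.
Then ε_6 ≈ ε_5·(ε_5/ε_4)^p = 1.906e-2·(0.211496)^1.5708 = 1.906e-2·0.0871334 ≈ 0.001661.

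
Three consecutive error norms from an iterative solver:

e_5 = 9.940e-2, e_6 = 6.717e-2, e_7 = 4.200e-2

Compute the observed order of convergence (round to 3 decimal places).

1.198

p ≈ ln(e_7/e_6) / ln(e_6/e_5)
  = ln(4.200e-2/6.717e-2) / ln(6.717e-2/9.940e-2)
  = ln(0.625279) / ln(0.675755)
  = -0.469557 / -0.391925 ≈ 1.198079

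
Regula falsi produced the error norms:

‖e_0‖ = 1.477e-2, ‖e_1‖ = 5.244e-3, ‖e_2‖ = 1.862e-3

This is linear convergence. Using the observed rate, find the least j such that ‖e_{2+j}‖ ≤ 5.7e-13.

Rate ρ ≈ ‖e_2‖/‖e_1‖ = 1.862e-3/5.244e-3 = 0.3551.
After j more steps, ‖e_{2+j}‖ ≈ 1.862e-3·ρ^j; need ρ^j ≤ 5.7e-13/1.862e-3 = 3.06122e-10.
j ≥ ln(3.06122e-10)/ln(0.3551) = -21.9070/-1.03536 = 21.159.
So 22 more iterations are needed.

22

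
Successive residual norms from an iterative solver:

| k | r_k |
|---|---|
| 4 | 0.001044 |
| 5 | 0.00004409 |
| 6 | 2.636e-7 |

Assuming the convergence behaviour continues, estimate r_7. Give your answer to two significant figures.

First estimate the order: p ≈ ln(r_6/r_5) / ln(r_5/r_4) = ln(2.636e-7/0.00004409)/ln(0.00004409/0.001044) = ln(0.00597868)/ln(0.0422318) ≈ 1.6178.
Then r_7 ≈ r_6·(r_6/r_5)^p = 2.636e-7·(0.00597868)^1.6178 = 2.636e-7·0.000252925 ≈ 6.667e-11.

6.7e-11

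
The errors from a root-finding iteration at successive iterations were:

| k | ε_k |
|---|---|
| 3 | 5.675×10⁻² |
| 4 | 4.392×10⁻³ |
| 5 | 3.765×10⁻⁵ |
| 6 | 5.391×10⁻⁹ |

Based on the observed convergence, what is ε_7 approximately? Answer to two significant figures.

First estimate the order: p ≈ ln(ε_6/ε_5) / ln(ε_5/ε_4) = ln(5.391×10⁻⁹/3.765×10⁻⁵)/ln(3.765×10⁻⁵/4.392×10⁻³) = ln(0.000143187)/ln(0.0085724) ≈ 1.8598.
Then ε_7 ≈ ε_6·(ε_6/ε_5)^p = 5.391×10⁻⁹·(0.000143187)^1.8598 = 5.391×10⁻⁹·7.09169e-08 ≈ 3.823e-16.

3.8e-16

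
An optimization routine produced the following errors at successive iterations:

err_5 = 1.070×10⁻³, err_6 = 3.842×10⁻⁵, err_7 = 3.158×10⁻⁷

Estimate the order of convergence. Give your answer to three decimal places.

p ≈ ln(err_7/err_6) / ln(err_6/err_5)
  = ln(3.158×10⁻⁷/3.842×10⁻⁵) / ln(3.842×10⁻⁵/1.070×10⁻³)
  = ln(0.00821968) / ln(0.0359065)
  = -4.801224 / -3.326837 ≈ 1.443180

1.443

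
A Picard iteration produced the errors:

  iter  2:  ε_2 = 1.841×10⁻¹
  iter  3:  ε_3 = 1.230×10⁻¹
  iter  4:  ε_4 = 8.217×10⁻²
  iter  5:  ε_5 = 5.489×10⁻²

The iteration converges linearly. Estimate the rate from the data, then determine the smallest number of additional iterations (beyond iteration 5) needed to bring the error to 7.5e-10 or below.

45

Rate ρ ≈ ε_5/ε_4 = 5.489×10⁻²/8.217×10⁻² = 0.6680.
After j more steps, ε_{5+j} ≈ 5.489×10⁻²·ρ^j; need ρ^j ≤ 7.5e-10/5.489×10⁻² = 1.36637e-08.
j ≥ ln(1.36637e-08)/ln(0.6680) = -18.1085/-0.40347 = 44.882.
So 45 more iterations are needed.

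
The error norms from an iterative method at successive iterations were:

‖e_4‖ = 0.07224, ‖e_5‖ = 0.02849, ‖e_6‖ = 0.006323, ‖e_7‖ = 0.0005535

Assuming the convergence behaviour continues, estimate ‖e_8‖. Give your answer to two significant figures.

First estimate the order: p ≈ ln(‖e_7‖/‖e_6‖) / ln(‖e_6‖/‖e_5‖) = ln(0.0005535/0.006323)/ln(0.006323/0.02849) = ln(0.0875376)/ln(0.221938) ≈ 1.6180.
Then ‖e_8‖ ≈ ‖e_7‖·(‖e_7‖/‖e_6‖)^p = 0.0005535·(0.0875376)^1.6180 = 0.0005535·0.0194299 ≈ 1.075e-05.

1.1e-5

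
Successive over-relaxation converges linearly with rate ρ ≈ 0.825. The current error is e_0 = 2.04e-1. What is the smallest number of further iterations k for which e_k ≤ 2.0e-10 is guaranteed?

After k steps, e_k ≈ 2.04e-1·0.825^k.
Need 0.825^k ≤ 2.0e-10/2.04e-1 = 9.80392e-10.
k ≥ ln(9.80392e-10)/ln(0.825) = -20.7431/-0.19237 = 107.829.
Smallest integer k = 108.

108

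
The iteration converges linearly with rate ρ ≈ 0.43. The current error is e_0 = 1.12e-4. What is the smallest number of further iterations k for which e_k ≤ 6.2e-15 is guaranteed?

28

After k steps, e_k ≈ 1.12e-4·0.43^k.
Need 0.43^k ≤ 6.2e-15/1.12e-4 = 5.53571e-11.
k ≥ ln(5.53571e-11)/ln(0.43) = -23.6172/-0.84397 = 27.983.
Smallest integer k = 28.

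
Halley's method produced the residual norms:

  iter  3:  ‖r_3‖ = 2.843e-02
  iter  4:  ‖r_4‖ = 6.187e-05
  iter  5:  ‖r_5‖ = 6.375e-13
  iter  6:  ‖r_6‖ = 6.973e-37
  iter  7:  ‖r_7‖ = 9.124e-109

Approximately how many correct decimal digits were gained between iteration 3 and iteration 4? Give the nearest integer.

Digits gained ≈ log₁₀(‖r_3‖/‖r_4‖) = log₁₀(2.843e-02/6.187e-05) = log₁₀(459.512) ≈ 2.662.

3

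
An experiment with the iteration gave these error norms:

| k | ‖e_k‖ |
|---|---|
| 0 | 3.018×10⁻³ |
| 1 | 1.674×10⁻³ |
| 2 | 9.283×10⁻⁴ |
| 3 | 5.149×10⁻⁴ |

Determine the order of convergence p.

Consecutive ratios: ‖e_3‖/‖e_2‖ = 5.149×10⁻⁴/9.283×10⁻⁴ = 0.55467, ‖e_2‖/‖e_1‖ = 9.283×10⁻⁴/1.674×10⁻³ = 0.55454.
p ≈ ln(0.55467)/ln(0.55454) = -0.5894/-0.5896 ≈ 1.00.
So the convergence is linear (order 1).

1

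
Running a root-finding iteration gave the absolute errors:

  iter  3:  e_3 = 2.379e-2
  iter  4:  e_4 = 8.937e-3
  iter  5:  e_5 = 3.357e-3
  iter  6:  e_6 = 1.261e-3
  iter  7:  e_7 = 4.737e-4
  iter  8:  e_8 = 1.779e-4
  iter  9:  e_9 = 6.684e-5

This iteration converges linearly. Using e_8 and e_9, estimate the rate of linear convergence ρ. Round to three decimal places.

ρ ≈ e_9/e_8 = 6.684e-5/1.779e-4 = 0.37572

0.376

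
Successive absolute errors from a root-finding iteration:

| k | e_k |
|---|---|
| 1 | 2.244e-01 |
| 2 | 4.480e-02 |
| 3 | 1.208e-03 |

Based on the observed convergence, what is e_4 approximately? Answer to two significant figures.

3.7e-7

First estimate the order: p ≈ ln(e_3/e_2) / ln(e_2/e_1) = ln(1.208e-03/4.480e-02)/ln(4.480e-02/2.244e-01) = ln(0.0269643)/ln(0.199643) ≈ 2.2425.
Then e_4 ≈ e_3·(e_3/e_2)^p = 1.208e-03·(0.0269643)^2.2425 = 1.208e-03·0.000302722 ≈ 3.657e-07.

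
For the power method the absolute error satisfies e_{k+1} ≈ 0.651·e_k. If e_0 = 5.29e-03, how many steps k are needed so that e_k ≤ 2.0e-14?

62

After k steps, e_k ≈ 5.29e-03·0.651^k.
Need 0.651^k ≤ 2.0e-14/5.29e-03 = 3.78072e-12.
k ≥ ln(3.78072e-12)/ln(0.651) = -26.3011/-0.42925 = 61.272.
Smallest integer k = 62.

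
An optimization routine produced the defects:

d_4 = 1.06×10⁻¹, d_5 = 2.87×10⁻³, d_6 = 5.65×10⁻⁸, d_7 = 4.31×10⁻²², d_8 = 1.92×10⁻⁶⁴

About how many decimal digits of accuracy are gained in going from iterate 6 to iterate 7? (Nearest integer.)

Digits gained ≈ log₁₀(d_6/d_7) = log₁₀(5.65×10⁻⁸/4.31×10⁻²²) = log₁₀(1.3109e+14) ≈ 14.118.

14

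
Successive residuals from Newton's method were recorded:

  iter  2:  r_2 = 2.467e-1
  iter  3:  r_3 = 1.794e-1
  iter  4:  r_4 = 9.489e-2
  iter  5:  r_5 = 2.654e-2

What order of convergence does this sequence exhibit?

Consecutive ratios: r_5/r_4 = 2.654e-2/9.489e-2 = 0.279692, r_4/r_3 = 9.489e-2/1.794e-1 = 0.52893.
p ≈ ln(0.279692)/ln(0.52893) = -1.2741/-0.6369 ≈ 2.00.
So the convergence is quadratic (order 2).

2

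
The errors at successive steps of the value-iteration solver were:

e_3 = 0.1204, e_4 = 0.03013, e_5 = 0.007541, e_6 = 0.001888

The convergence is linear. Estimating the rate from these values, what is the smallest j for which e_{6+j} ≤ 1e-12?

16

Rate ρ ≈ e_6/e_5 = 0.001888/0.007541 = 0.2504.
After j more steps, e_{6+j} ≈ 0.001888·ρ^j; need ρ^j ≤ 1e-12/0.001888 = 5.29661e-10.
j ≥ ln(5.29661e-10)/ln(0.2504) = -21.3588/-1.38470 = 15.425.
So 16 more iterations are needed.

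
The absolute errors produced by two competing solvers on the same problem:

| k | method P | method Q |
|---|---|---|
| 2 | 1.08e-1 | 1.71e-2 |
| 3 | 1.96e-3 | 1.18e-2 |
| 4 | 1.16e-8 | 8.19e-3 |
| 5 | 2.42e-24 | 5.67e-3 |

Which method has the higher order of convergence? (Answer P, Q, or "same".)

Method P: p ≈ ln(2.42e-24/1.16e-8)/ln(1.16e-8/1.96e-3) ≈ 3.00.
Method Q: p ≈ ln(5.67e-3/8.19e-3)/ln(8.19e-3/1.18e-2) ≈ 1.01.
Method P has the higher order (≈3.0 vs ≈1.0).

P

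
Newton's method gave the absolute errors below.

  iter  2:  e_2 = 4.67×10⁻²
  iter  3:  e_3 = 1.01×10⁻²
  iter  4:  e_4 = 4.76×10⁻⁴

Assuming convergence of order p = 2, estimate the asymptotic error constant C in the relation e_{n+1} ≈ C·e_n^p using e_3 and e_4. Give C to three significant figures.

4.67

C ≈ e_4 / e_3^2
  = 4.76×10⁻⁴ / (1.01×10⁻²)^2
  = 4.76×10⁻⁴ / 0.00010201 ≈ 4.6662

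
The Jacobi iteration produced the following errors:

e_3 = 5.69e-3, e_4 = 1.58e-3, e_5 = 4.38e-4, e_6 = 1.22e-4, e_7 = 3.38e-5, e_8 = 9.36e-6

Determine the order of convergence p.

1

Consecutive ratios: e_8/e_7 = 9.36e-6/3.38e-5 = 0.276923, e_7/e_6 = 3.38e-5/1.22e-4 = 0.277049.
p ≈ ln(0.276923)/ln(0.277049) = -1.2840/-1.2836 ≈ 1.00.
So the convergence is linear (order 1).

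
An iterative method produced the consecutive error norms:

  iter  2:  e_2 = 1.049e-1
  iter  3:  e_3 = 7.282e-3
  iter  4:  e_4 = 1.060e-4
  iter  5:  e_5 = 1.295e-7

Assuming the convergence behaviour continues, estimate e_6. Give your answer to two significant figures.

3.1e-12

First estimate the order: p ≈ ln(e_5/e_4) / ln(e_4/e_3) = ln(1.295e-7/1.060e-4)/ln(1.060e-4/7.282e-3) = ln(0.0012217)/ln(0.0145564) ≈ 1.5858.
Then e_6 ≈ e_5·(e_5/e_4)^p = 1.295e-7·(0.0012217)^1.5858 = 1.295e-7·2.40164e-05 ≈ 3.11e-12.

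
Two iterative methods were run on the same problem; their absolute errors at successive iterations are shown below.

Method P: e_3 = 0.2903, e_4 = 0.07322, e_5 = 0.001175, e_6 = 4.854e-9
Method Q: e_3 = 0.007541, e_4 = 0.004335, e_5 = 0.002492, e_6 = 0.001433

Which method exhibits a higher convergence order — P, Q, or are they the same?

P

Method P: p ≈ ln(4.854e-9/0.001175)/ln(0.001175/0.07322) ≈ 3.00.
Method Q: p ≈ ln(0.001433/0.002492)/ln(0.002492/0.004335) ≈ 1.00.
Method P has the higher order (≈3.0 vs ≈1.0).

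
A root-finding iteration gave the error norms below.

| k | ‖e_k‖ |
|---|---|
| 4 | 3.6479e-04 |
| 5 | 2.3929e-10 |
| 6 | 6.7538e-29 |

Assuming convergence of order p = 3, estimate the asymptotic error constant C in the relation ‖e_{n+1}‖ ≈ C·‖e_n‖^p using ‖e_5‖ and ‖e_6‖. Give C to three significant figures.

4.93

C ≈ ‖e_6‖ / ‖e_5‖^3
  = 6.7538e-29 / (2.3929e-10)^3
  = 6.7538e-29 / 1.37017e-29 ≈ 4.9292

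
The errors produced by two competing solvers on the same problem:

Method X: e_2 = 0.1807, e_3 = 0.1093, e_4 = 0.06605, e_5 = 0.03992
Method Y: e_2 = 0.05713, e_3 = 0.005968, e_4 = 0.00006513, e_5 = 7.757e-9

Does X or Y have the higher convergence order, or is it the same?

Y

Method X: p ≈ ln(0.03992/0.06605)/ln(0.06605/0.1093) ≈ 1.00.
Method Y: p ≈ ln(7.757e-9/0.00006513)/ln(0.00006513/0.005968) ≈ 2.00.
Method Y has the higher order (≈2.0 vs ≈1.0).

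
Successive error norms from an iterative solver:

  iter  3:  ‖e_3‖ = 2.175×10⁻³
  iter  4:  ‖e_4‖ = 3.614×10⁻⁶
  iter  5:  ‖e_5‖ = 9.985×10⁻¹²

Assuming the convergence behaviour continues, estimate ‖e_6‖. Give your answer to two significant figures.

7.6e-23

First estimate the order: p ≈ ln(‖e_5‖/‖e_4‖) / ln(‖e_4‖/‖e_3‖) = ln(9.985×10⁻¹²/3.614×10⁻⁶)/ln(3.614×10⁻⁶/2.175×10⁻³) = ln(2.76287e-06)/ln(0.00166161) ≈ 1.9999.
Then ‖e_6‖ ≈ ‖e_5‖·(‖e_5‖/‖e_4‖)^p = 9.985×10⁻¹²·(2.76287e-06)^1.9999 = 9.985×10⁻¹²·7.64323e-12 ≈ 7.632e-23.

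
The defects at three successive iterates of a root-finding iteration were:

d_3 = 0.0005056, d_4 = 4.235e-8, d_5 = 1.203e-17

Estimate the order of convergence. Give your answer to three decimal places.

p ≈ ln(d_5/d_4) / ln(d_4/d_3)
  = ln(1.203e-17/4.235e-8) / ln(4.235e-8/0.0005056)
  = ln(2.84061e-10) / ln(8.37619e-05)
  = -21.981832 / -9.387532 ≈ 2.341599

2.342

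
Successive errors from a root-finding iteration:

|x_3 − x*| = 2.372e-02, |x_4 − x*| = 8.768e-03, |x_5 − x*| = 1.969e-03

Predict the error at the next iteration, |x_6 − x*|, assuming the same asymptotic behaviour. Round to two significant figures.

2.1e-4

First estimate the order: p ≈ ln(|x_5 − x*|/|x_4 − x*|) / ln(|x_4 − x*|/|x_3 − x*|) = ln(1.969e-03/8.768e-03)/ln(8.768e-03/2.372e-02) = ln(0.224567)/ln(0.369646) ≈ 1.5008.
Then |x_6 − x*| ≈ |x_5 − x*|·(|x_5 − x*|/|x_4 − x*|)^p = 1.969e-03·(0.224567)^1.5008 = 1.969e-03·0.106292 ≈ 0.0002093.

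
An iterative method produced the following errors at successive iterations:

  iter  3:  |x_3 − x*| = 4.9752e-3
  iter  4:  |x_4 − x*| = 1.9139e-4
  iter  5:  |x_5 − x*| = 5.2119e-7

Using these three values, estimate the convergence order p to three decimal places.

1.813

p ≈ ln(|x_5 − x*|/|x_4 − x*|) / ln(|x_4 − x*|/|x_3 − x*|)
  = ln(5.2119e-7/1.9139e-4) / ln(1.9139e-4/4.9752e-3)
  = ln(0.00272318) / ln(0.0384688)
  = -5.905955 / -3.257908 ≈ 1.812806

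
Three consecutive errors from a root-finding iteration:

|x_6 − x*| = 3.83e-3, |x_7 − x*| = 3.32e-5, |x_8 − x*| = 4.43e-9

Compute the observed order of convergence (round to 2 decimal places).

p ≈ ln(|x_8 − x*|/|x_7 − x*|) / ln(|x_7 − x*|/|x_6 − x*|)
  = ln(4.43e-9/3.32e-5) / ln(3.32e-5/3.83e-3)
  = ln(0.000133434) / ln(0.00866841)
  = -8.92190 / -4.74807 ≈ 1.87906

1.88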